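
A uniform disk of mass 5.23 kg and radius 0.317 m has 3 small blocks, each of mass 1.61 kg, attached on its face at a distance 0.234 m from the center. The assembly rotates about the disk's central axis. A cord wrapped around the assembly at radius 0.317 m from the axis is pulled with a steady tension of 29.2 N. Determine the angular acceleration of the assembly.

α ≈ 17.6 rad/s²

I_disk = ½MR² = ½(5.23)(0.317)² = 0.2628 kg·m².
I_blocks = 3·m·r² = 3(1.61)(0.234)² = 0.2645 kg·m².
Total I = 0.5273 kg·m².
τ = F r = (29.2)(0.317) = 9.256 N·m.
α = τ/I = 9.256/0.5273 = 17.56 rad/s².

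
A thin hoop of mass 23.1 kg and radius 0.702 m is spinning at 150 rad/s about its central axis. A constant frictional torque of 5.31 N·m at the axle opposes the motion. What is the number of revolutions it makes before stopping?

≈ 3840 revolutions

I = MR² = (23.1)(0.702)² = 11.38 kg·m².
The net torque has magnitude 5.31 N·m, opposing ω.
|α| = τ/I = 5.310/11.38 = 0.4665 rad/s² (deceleration).
ω² = ω₀² − 2|α|θ with ω = 0 ⇒ θ = ω₀²/(2|α|) = 24120 rad = 3839 rev.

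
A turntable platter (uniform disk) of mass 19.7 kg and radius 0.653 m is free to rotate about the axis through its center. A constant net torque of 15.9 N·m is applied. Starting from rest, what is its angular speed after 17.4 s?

I = ½MR² = (1/2)(19.7)(0.653)² = 4.200 kg·m².
α = τ/I = 15.9/4.200 = 3.786 rad/s².
ω = ω₀ + αt = 0 + (3.786)(17.4) = 65.87 rad/s.

ω ≈ 65.9 rad/s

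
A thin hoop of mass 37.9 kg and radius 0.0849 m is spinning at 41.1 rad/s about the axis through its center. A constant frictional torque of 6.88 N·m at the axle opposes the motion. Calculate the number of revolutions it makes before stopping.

I = MR² = (37.9)(0.0849)² = 0.2732 kg·m².
The net torque has magnitude 6.88 N·m, opposing ω.
|α| = τ/I = 6.880/0.2732 = 25.18 rad/s² (deceleration).
ω² = ω₀² − 2|α|θ with ω = 0 ⇒ θ = ω₀²/(2|α|) = 33.54 rad = 5.338 rev.

≈ 5.34 revolutions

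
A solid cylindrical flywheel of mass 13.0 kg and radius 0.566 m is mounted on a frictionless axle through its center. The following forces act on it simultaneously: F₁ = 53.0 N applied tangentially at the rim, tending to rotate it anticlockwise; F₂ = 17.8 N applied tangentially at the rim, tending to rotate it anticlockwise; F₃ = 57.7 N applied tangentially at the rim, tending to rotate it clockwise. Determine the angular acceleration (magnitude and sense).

I = ½MR² = (1/2)(13.0)(0.566)² = 2.082 kg·m².
Taking anticlockwise as positive: τ₁ = +(53.0)(0.566) = +30.00 N·m; τ₂ = +(17.8)(0.566) = +10.07 N·m; τ₃ = −(57.7)(0.566) = −32.66 N·m.
Net torque τ = 7.415 N·m.
α = τ/I = 7.415/2.082 = 3.561 rad/s².

α ≈ 3.56 rad/s², anticlockwise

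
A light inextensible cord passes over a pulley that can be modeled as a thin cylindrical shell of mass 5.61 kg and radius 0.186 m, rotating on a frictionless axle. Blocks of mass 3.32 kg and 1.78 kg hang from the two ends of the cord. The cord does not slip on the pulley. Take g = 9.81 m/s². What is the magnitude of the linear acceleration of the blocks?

a ≈ 1.41 m/s²

I = MR² = (5.61)(0.186)² = 0.1941 kg·m².
Heavier block: m₁g − T₁ = m₁a. Lighter block: T₂ − m₂g = m₂a.
Pulley: (T₁ − T₂)R = Iα = I(a/R), so T₁ − T₂ = (I/R²)a = 1·M_p a = 5.610·a.
Adding the three: (m₁ − m₂)g = (m₁ + m₂ + 5.610)a, so a = (3.32 − 1.78)(9.81)/(3.32 + 1.78 + 5.610) = 1.411 m/s².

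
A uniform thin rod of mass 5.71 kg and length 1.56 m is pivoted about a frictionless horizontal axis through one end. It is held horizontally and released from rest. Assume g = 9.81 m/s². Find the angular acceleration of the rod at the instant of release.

α ≈ 9.43 rad/s²

About the pivot, I = (1/3)ML² = (1/3)(5.71)(1.56)² = 4.632 kg·m².
The weight acts at the center, a distance L/2 = 0.7800 m from the pivot; τ = Mg(L/2) = 43.69 N·m.
α = τ/I = 43.69/4.632 = 9.433 rad/s².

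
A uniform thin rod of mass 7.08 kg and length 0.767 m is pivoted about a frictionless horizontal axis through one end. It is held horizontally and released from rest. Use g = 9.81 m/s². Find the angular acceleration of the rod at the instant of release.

α ≈ 19.2 rad/s²

About the pivot, I = (1/3)ML² = (1/3)(7.08)(0.767)² = 1.388 kg·m².
The weight acts at the center, a distance L/2 = 0.3835 m from the pivot; τ = Mg(L/2) = 26.64 N·m.
α = τ/I = 26.64/1.388 = 19.19 rad/s².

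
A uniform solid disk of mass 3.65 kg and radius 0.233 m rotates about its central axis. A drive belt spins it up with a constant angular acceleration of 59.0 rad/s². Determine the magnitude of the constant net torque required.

τ ≈ 5.85 N·m

I = ½MR² = (1/2)(3.65)(0.233)² = 0.09908 kg·m².
τ = Iα = (0.09908)(59.00) = 5.846 N·m.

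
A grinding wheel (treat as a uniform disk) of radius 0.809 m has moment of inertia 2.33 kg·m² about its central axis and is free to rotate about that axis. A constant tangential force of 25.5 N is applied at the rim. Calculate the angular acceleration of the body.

α ≈ 8.85 rad/s²

τ = F R = (25.5)(0.809) = 20.63 N·m.
Newton's second law for rotation, τ = Iα, gives α = τ/I = 20.63/2.330 = 8.854 rad/s².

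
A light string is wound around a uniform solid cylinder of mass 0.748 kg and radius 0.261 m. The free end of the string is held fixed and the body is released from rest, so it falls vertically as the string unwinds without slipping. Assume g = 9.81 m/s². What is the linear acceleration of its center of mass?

Translation: Mg − T = Ma. Rotation about the center: TR = Iα with I = ½MR².
With a = αR: T = (I/R²)a = (1/2)M a, so Mg = (1 + 0.5000)Ma.
a = g/(1 + 0.5000) = 9.81/1.500 = 6.540 m/s².

a ≈ 6.54 m/s²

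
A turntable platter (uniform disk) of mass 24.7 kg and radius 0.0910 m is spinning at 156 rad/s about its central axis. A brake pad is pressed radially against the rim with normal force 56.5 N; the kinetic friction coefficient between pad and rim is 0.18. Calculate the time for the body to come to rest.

I = ½MR² = (1/2)(24.7)(0.0910)² = 0.1023 kg·m².
Friction force f = μN = (0.18)(56.5) = 10.17 N at the rim; torque magnitude τ = fR = 0.9255 N·m, opposing ω.
|α| = τ/I = 0.9255/0.1023 = 9.049 rad/s² (deceleration).
0 = ω₀ − |α|t ⇒ t = ω₀/|α| = 156/9.049 = 17.24 s.

t ≈ 17.2 s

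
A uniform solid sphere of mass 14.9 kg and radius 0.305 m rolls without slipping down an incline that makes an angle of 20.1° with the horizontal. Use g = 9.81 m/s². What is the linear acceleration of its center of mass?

a ≈ 2.41 m/s²

Translation along the incline: Mg sinθ − f = Ma.
Rotation about the center: fR = Iα with I = (2/5)MR². No-slip gives a = αR, so f = (I/R²)a = (2/5)M a.
Substituting: Mg sinθ = (1 + 0.4000)Ma, so a = g sinθ/(1 + 0.4000) = (9.81) sin 20.1° / 1.400 = 2.408 m/s².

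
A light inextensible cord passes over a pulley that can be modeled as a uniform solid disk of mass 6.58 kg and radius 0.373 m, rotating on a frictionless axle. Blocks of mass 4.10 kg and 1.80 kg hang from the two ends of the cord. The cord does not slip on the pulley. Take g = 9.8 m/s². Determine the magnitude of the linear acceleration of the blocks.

a ≈ 2.45 m/s²

I = ½MR² = (1/2)(6.58)(0.373)² = 0.4577 kg·m².
Heavier block: m₁g − T₁ = m₁a. Lighter block: T₂ − m₂g = m₂a.
Pulley: (T₁ − T₂)R = Iα = I(a/R), so T₁ − T₂ = (I/R²)a = (1/2)M_p a = 3.290·a.
Adding the three: (m₁ − m₂)g = (m₁ + m₂ + 3.290)a, so a = (4.10 − 1.80)(9.8)/(4.10 + 1.80 + 3.290) = 2.453 m/s².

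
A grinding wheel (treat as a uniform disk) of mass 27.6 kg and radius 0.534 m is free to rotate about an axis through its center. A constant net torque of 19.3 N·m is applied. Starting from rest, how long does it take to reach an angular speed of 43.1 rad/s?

t ≈ 8.79 s

I = ½MR² = (1/2)(27.6)(0.534)² = 3.935 kg·m².
α = τ/I = 19.3/3.935 = 4.905 rad/s².
ω = αt ⇒ t = ω/α = 43.1/4.905 = 8.788 s.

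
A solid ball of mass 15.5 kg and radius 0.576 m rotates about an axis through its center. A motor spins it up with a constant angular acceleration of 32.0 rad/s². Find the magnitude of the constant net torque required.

τ ≈ 65.8 N·m

I = (2/5)MR² = (2/5)(15.5)(0.576)² = 2.057 kg·m².
τ = Iα = (2.057)(32.00) = 65.82 N·m.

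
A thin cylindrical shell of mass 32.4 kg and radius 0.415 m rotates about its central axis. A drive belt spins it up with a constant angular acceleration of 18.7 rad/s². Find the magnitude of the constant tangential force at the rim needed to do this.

I = MR² = (32.4)(0.415)² = 5.580 kg·m².
The required torque is τ = Iα = (5.580)(18.70) = 104.3 N·m.
A tangential force at the rim gives τ = FR, so F = τ/R = 104.3/0.415 = 251.4 N.

F ≈ 251 N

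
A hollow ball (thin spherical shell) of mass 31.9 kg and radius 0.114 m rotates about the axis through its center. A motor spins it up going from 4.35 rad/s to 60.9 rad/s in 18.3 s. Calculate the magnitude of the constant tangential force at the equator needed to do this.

F ≈ 7.49 N

I = (2/3)MR² = (2/3)(31.9)(0.114)² = 0.2764 kg·m².
α = Δω/Δt = (60.9 − 4.35)/18.3 = 3.090 rad/s².
The required torque is τ = Iα = (0.2764)(3.090) = 0.8541 N·m.
A tangential force at the equator gives τ = FR, so F = τ/R = 0.8541/0.114 = 7.492 N.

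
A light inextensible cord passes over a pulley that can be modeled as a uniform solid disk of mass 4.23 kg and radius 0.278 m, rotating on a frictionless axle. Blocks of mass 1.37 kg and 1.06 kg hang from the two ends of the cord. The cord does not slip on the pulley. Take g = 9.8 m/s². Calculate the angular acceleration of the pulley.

α ≈ 2.40 rad/s²

I = ½MR² = (1/2)(4.23)(0.278)² = 0.1635 kg·m².
Heavier block: m₁g − T₁ = m₁a. Lighter block: T₂ − m₂g = m₂a.
Pulley: (T₁ − T₂)R = Iα = I(a/R), so T₁ − T₂ = (I/R²)a = (1/2)M_p a = 2.115·a.
Adding the three: (m₁ − m₂)g = (m₁ + m₂ + 2.115)a, so a = (1.37 − 1.06)(9.8)/(1.37 + 1.06 + 2.115) = 0.6684 m/s².
α = a/R = 0.6684/0.278 = 2.404 rad/s².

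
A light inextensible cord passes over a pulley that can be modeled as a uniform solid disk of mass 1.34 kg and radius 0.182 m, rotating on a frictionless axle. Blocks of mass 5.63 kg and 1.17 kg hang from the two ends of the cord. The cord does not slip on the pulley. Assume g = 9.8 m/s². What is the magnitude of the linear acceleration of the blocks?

I = ½MR² = (1/2)(1.34)(0.182)² = 0.02219 kg·m².
Heavier block: m₁g − T₁ = m₁a. Lighter block: T₂ − m₂g = m₂a.
Pulley: (T₁ − T₂)R = Iα = I(a/R), so T₁ − T₂ = (I/R²)a = (1/2)M_p a = 0.6700·a.
Adding the three: (m₁ − m₂)g = (m₁ + m₂ + 0.6700)a, so a = (5.63 − 1.17)(9.8)/(5.63 + 1.17 + 0.6700) = 5.851 m/s².

a ≈ 5.85 m/s²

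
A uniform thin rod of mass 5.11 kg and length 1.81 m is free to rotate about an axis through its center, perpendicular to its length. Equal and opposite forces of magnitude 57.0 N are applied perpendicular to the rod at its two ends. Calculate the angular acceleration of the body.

I = (1/12)ML² = (1/12)(5.11)(1.81)² = 1.395 kg·m².
The couple gives τ = F·(L/2) + F·(L/2) = F L = (57.0)(1.81) = 103.2 N·m.
From τ = Iα: α = 103.2/1.395 = 73.95 rad/s².

α ≈ 74.0 rad/s²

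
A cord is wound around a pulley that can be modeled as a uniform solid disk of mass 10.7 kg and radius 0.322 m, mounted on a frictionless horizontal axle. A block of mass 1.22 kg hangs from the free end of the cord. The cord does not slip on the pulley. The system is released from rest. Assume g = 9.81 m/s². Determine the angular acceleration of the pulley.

I = ½MR² = (1/2)(10.7)(0.322)² = 0.5547 kg·m².
Block: mg − T = ma. Pulley: TR = Iα. No-slip: a = αR, so T = (I/R²)a = 5.350·a.
Then mg = (m + 5.350)a, so a = (1.22)(9.81)/(1.22 + 5.350) = 1.822 m/s².
α = a/R = 1.822/0.322 = 5.657 rad/s².

α ≈ 5.66 rad/s²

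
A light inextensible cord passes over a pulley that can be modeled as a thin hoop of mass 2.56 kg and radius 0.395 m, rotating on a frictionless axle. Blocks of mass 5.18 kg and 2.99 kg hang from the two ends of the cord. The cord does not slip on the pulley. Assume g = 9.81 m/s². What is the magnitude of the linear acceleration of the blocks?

I = MR² = (2.56)(0.395)² = 0.3994 kg·m².
Heavier block: m₁g − T₁ = m₁a. Lighter block: T₂ − m₂g = m₂a.
Pulley: (T₁ − T₂)R = Iα = I(a/R), so T₁ − T₂ = (I/R²)a = 1·M_p a = 2.560·a.
Adding the three: (m₁ − m₂)g = (m₁ + m₂ + 2.560)a, so a = (5.18 − 2.99)(9.81)/(5.18 + 2.99 + 2.560) = 2.002 m/s².

a ≈ 2.00 m/s²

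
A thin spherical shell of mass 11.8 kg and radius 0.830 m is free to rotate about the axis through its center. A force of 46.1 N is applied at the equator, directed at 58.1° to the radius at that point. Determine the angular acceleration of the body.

I = (2/3)MR² = (2/3)(11.8)(0.830)² = 5.419 kg·m².
Only the tangential component produces torque: τ = F R sinθ = (46.1)(0.830) sin 58.1° = 32.48 N·m.
From τ = Iα: α = 32.48/5.419 = 5.994 rad/s².

α ≈ 5.99 rad/s²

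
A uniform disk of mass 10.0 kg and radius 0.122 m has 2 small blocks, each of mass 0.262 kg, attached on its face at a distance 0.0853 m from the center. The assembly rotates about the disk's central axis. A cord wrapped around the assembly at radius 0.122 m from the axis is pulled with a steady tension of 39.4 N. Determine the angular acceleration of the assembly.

α ≈ 61.4 rad/s²

I_disk = ½MR² = ½(10.0)(0.122)² = 0.07442 kg·m².
I_blocks = 2·m·r² = 2(0.262)(0.0853)² = 0.003813 kg·m².
Total I = 0.07823 kg·m².
τ = F r = (39.4)(0.122) = 4.807 N·m.
α = τ/I = 4.807/0.07823 = 61.44 rad/s².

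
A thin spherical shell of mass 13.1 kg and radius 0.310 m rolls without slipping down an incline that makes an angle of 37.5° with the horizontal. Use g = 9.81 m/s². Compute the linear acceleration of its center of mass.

Translation along the incline: Mg sinθ − f = Ma.
Rotation about the center: fR = Iα with I = (2/3)MR². No-slip gives a = αR, so f = (I/R²)a = (2/3)M a.
Substituting: Mg sinθ = (1 + 0.6667)Ma, so a = g sinθ/(1 + 0.6667) = (9.81) sin 37.5° / 1.667 = 3.583 m/s².

a ≈ 3.58 m/s²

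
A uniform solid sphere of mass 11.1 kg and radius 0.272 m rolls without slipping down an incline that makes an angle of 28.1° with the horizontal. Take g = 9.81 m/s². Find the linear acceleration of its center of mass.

Translation along the incline: Mg sinθ − f = Ma.
Rotation about the center: fR = Iα with I = (2/5)MR². No-slip gives a = αR, so f = (I/R²)a = (2/5)M a.
Substituting: Mg sinθ = (1 + 0.4000)Ma, so a = g sinθ/(1 + 0.4000) = (9.81) sin 28.1° / 1.400 = 3.300 m/s².

a ≈ 3.30 m/s²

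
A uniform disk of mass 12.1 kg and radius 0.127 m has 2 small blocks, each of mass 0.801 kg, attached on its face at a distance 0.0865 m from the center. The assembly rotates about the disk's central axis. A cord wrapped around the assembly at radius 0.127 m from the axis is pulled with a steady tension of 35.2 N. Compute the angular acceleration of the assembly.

α ≈ 40.8 rad/s²

I_disk = ½MR² = ½(12.1)(0.127)² = 0.09758 kg·m².
I_blocks = 2·m·r² = 2(0.801)(0.0865)² = 0.01199 kg·m².
Total I = 0.1096 kg·m².
τ = F r = (35.2)(0.127) = 4.470 N·m.
α = τ/I = 4.470/0.1096 = 40.80 rad/s².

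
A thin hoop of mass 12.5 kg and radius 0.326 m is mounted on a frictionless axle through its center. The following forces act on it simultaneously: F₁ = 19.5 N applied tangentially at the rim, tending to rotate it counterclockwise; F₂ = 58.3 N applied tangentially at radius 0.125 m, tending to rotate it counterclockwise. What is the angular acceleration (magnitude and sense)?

I = MR² = (12.5)(0.326)² = 1.328 kg·m².
Taking counterclockwise as positive: τ₁ = +(19.5)(0.326) = +6.357 N·m; τ₂ = +(58.3)(0.125) = +7.287 N·m.
Net torque τ = 13.64 N·m.
α = τ/I = 13.64/1.328 = 10.27 rad/s².

α ≈ 10.3 rad/s², counterclockwise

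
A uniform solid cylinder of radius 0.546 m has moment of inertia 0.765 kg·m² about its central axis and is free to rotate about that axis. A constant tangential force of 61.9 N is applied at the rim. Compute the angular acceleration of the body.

α ≈ 44.2 rad/s²

τ = F R = (61.9)(0.546) = 33.80 N·m.
From τ = Iα: α = 33.80/0.7650 = 44.18 rad/s².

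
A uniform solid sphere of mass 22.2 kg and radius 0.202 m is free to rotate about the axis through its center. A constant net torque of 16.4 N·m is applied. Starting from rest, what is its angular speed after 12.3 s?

I = (2/5)MR² = (2/5)(22.2)(0.202)² = 0.3623 kg·m².
α = τ/I = 16.4/0.3623 = 45.26 rad/s².
ω = ω₀ + αt = 0 + (45.26)(12.3) = 556.7 rad/s.

ω ≈ 557 rad/s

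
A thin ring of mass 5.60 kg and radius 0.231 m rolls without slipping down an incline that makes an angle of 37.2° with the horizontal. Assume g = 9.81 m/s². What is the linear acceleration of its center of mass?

a ≈ 2.97 m/s²

Translation along the incline: Mg sinθ − f = Ma.
Rotation about the center: fR = Iα with I = MR². No-slip gives a = αR, so f = (I/R²)a = M a.
Substituting: Mg sinθ = (1 + 1.000)Ma, so a = g sinθ/(1 + 1.000) = (9.81) sin 37.2° / 2.000 = 2.966 m/s².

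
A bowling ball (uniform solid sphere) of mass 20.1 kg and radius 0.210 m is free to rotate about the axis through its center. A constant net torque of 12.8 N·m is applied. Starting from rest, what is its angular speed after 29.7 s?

I = (2/5)MR² = (2/5)(20.1)(0.210)² = 0.3546 kg·m².
α = τ/I = 12.8/0.3546 = 36.10 rad/s².
ω = ω₀ + αt = 0 + (36.10)(29.7) = 1072 rad/s.

ω ≈ 1070 rad/s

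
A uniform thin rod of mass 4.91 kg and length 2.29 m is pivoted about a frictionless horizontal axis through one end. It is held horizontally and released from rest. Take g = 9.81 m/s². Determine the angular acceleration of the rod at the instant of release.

α ≈ 6.43 rad/s²

About the pivot, I = (1/3)ML² = (1/3)(4.91)(2.29)² = 8.583 kg·m².
The weight acts at the center, a distance L/2 = 1.145 m from the pivot; τ = Mg(L/2) = 55.15 N·m.
α = τ/I = 55.15/8.583 = 6.426 rad/s².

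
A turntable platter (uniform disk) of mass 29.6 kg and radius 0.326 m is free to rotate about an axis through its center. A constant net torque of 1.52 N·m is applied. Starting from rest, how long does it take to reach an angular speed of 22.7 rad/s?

I = ½MR² = (1/2)(29.6)(0.326)² = 1.573 kg·m².
α = τ/I = 1.52/1.573 = 0.9664 rad/s².
ω = αt ⇒ t = ω/α = 22.7/0.9664 = 23.49 s.

t ≈ 23.5 s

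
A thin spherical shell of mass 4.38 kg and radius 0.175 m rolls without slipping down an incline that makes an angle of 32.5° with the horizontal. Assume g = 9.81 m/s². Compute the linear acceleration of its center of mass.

a ≈ 3.16 m/s²

Translation along the incline: Mg sinθ − f = Ma.
Rotation about the center: fR = Iα with I = (2/3)MR². No-slip gives a = αR, so f = (I/R²)a = (2/3)M a.
Substituting: Mg sinθ = (1 + 0.6667)Ma, so a = g sinθ/(1 + 0.6667) = (9.81) sin 32.5° / 1.667 = 3.163 m/s².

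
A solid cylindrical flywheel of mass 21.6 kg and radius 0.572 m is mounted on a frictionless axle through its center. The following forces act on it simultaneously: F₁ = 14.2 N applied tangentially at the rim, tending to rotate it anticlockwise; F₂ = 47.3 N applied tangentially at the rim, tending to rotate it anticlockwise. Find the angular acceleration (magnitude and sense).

I = ½MR² = (1/2)(21.6)(0.572)² = 3.534 kg·m².
Taking anticlockwise as positive: τ₁ = +(14.2)(0.572) = +8.122 N·m; τ₂ = +(47.3)(0.572) = +27.06 N·m.
Net torque τ = 35.18 N·m.
α = τ/I = 35.18/3.534 = 9.955 rad/s².

α ≈ 9.96 rad/s², anticlockwise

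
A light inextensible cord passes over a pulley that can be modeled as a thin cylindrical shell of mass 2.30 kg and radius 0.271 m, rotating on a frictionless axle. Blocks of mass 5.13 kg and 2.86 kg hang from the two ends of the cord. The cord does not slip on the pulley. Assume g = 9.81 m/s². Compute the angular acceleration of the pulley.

α ≈ 7.99 rad/s²

I = MR² = (2.30)(0.271)² = 0.1689 kg·m².
Heavier block: m₁g − T₁ = m₁a. Lighter block: T₂ − m₂g = m₂a.
Pulley: (T₁ − T₂)R = Iα = I(a/R), so T₁ − T₂ = (I/R²)a = 1·M_p a = 2.300·a.
Adding the three: (m₁ − m₂)g = (m₁ + m₂ + 2.300)a, so a = (5.13 − 2.86)(9.81)/(5.13 + 2.86 + 2.300) = 2.164 m/s².
α = a/R = 2.164/0.271 = 7.986 rad/s².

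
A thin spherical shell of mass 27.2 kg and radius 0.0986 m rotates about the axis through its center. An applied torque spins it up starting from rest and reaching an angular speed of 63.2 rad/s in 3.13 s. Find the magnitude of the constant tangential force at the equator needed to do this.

F ≈ 36.1 N

I = (2/3)MR² = (2/3)(27.2)(0.0986)² = 0.1763 kg·m².
α = Δω/Δt = (63.2 − 0)/3.13 = 20.19 rad/s².
The required torque is τ = Iα = (0.1763)(20.19) = 3.560 N·m.
A tangential force at the equator gives τ = FR, so F = τ/R = 3.560/0.0986 = 36.10 N.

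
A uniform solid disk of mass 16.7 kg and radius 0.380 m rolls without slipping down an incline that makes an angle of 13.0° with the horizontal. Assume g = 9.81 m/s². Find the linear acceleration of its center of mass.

Translation along the incline: Mg sinθ − f = Ma.
Rotation about the center: fR = Iα with I = ½MR². No-slip gives a = αR, so f = (I/R²)a = (1/2)M a.
Substituting: Mg sinθ = (1 + 0.5000)Ma, so a = g sinθ/(1 + 0.5000) = (9.81) sin 13.0° / 1.500 = 1.471 m/s².

a ≈ 1.47 m/s²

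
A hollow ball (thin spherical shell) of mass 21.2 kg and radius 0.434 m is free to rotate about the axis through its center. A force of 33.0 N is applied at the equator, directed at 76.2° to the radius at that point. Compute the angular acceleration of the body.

α ≈ 5.22 rad/s²

I = (2/3)MR² = (2/3)(21.2)(0.434)² = 2.662 kg·m².
Only the tangential component produces torque: τ = F R sinθ = (33.0)(0.434) sin 76.2° = 13.91 N·m.
Newton's second law for rotation, τ = Iα, gives α = τ/I = 13.91/2.662 = 5.225 rad/s².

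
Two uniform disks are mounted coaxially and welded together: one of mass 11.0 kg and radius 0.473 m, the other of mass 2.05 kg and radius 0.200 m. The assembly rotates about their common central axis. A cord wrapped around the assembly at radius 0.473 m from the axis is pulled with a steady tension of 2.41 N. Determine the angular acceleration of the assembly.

I = ½M₁R₁² + ½M₂R₂² = ½(11.0)(0.473)² + ½(2.05)(0.200)² = 1.272 kg·m².
τ = F r = (2.41)(0.473) = 1.140 N·m.
α = τ/I = 1.140/1.272 = 0.8965 rad/s².

α ≈ 0.897 rad/s²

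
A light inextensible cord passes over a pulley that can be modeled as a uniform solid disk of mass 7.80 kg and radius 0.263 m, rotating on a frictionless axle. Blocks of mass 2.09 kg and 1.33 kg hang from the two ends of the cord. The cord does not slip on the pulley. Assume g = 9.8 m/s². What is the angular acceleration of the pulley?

α ≈ 3.87 rad/s²

I = ½MR² = (1/2)(7.80)(0.263)² = 0.2698 kg·m².
Heavier block: m₁g − T₁ = m₁a. Lighter block: T₂ − m₂g = m₂a.
Pulley: (T₁ − T₂)R = Iα = I(a/R), so T₁ − T₂ = (I/R²)a = (1/2)M_p a = 3.900·a.
Adding the three: (m₁ − m₂)g = (m₁ + m₂ + 3.900)a, so a = (2.09 − 1.33)(9.8)/(2.09 + 1.33 + 3.900) = 1.017 m/s².
α = a/R = 1.017/0.263 = 3.869 rad/s².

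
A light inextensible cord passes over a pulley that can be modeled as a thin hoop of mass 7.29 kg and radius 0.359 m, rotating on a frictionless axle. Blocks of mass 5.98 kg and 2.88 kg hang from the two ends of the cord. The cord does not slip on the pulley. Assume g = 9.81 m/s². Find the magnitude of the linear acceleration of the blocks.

a ≈ 1.88 m/s²

I = MR² = (7.29)(0.359)² = 0.9395 kg·m².
Heavier block: m₁g − T₁ = m₁a. Lighter block: T₂ − m₂g = m₂a.
Pulley: (T₁ − T₂)R = Iα = I(a/R), so T₁ − T₂ = (I/R²)a = 1·M_p a = 7.290·a.
Adding the three: (m₁ − m₂)g = (m₁ + m₂ + 7.290)a, so a = (5.98 − 2.88)(9.81)/(5.98 + 2.88 + 7.290) = 1.883 m/s².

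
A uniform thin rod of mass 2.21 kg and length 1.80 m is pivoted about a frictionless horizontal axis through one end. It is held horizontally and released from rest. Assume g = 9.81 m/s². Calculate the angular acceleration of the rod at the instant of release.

About the pivot, I = (1/3)ML² = (1/3)(2.21)(1.80)² = 2.387 kg·m².
The weight acts at the center, a distance L/2 = 0.9000 m from the pivot; τ = Mg(L/2) = 19.51 N·m.
α = τ/I = 19.51/2.387 = 8.175 rad/s².

α ≈ 8.18 rad/s²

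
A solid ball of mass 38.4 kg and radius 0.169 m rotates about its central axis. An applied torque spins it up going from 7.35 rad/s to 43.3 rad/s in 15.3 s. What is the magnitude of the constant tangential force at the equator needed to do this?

I = (2/5)MR² = (2/5)(38.4)(0.169)² = 0.4387 kg·m².
α = Δω/Δt = (43.3 − 7.35)/15.3 = 2.350 rad/s².
The required torque is τ = Iα = (0.4387)(2.350) = 1.031 N·m.
A tangential force at the equator gives τ = FR, so F = τ/R = 1.031/0.169 = 6.099 N.

F ≈ 6.10 N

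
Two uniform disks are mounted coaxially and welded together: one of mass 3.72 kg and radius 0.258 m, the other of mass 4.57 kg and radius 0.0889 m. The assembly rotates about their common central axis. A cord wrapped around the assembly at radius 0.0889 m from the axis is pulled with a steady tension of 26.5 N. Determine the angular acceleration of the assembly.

α ≈ 16.6 rad/s²

I = ½M₁R₁² + ½M₂R₂² = ½(3.72)(0.258)² + ½(4.57)(0.0889)² = 0.1419 kg·m².
τ = F r = (26.5)(0.0889) = 2.356 N·m.
α = τ/I = 2.356/0.1419 = 16.61 rad/s².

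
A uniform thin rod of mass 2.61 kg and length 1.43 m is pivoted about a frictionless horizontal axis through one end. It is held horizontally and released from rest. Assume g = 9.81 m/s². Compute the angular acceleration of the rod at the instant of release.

About the pivot, I = (1/3)ML² = (1/3)(2.61)(1.43)² = 1.779 kg·m².
The weight acts at the center, a distance L/2 = 0.7150 m from the pivot; τ = Mg(L/2) = 18.31 N·m.
α = τ/I = 18.31/1.779 = 10.29 rad/s².

α ≈ 10.3 rad/s²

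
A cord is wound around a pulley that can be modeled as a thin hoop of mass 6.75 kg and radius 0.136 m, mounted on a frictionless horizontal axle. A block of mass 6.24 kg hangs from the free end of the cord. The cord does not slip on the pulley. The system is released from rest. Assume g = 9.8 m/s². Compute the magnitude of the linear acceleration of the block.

I = MR² = (6.75)(0.136)² = 0.1248 kg·m².
Block: mg − T = ma. Pulley: TR = Iα. No-slip: a = αR, so T = (I/R²)a = 6.750·a.
Then mg = (m + 6.750)a, so a = (6.24)(9.8)/(6.24 + 6.750) = 4.708 m/s².

a ≈ 4.71 m/s²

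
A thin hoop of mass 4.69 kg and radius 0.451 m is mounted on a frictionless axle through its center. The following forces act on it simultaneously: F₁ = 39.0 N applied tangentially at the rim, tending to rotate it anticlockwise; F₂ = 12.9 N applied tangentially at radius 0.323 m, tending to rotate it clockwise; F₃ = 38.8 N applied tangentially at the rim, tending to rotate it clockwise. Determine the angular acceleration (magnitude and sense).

α ≈ 4.27 rad/s², clockwise

I = MR² = (4.69)(0.451)² = 0.9540 kg·m².
Taking anticlockwise as positive: τ₁ = +(39.0)(0.451) = +17.59 N·m; τ₂ = −(12.9)(0.323) = −4.167 N·m; τ₃ = −(38.8)(0.451) = −17.50 N·m.
Net torque τ = -4.076 N·m.
α = τ/I = -4.076/0.9540 = -4.273 rad/s².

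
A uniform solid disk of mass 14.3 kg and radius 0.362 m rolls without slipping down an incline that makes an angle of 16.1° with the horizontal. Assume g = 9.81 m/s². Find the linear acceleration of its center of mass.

Translation along the incline: Mg sinθ − f = Ma.
Rotation about the center: fR = Iα with I = ½MR². No-slip gives a = αR, so f = (I/R²)a = (1/2)M a.
Substituting: Mg sinθ = (1 + 0.5000)Ma, so a = g sinθ/(1 + 0.5000) = (9.81) sin 16.1° / 1.500 = 1.814 m/s².

a ≈ 1.81 m/s²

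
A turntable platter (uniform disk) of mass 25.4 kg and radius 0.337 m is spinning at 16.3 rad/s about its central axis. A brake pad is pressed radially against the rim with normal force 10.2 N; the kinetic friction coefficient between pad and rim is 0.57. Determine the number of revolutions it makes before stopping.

I = ½MR² = (1/2)(25.4)(0.337)² = 1.442 kg·m².
Friction force f = μN = (0.57)(10.2) = 5.814 N at the rim; torque magnitude τ = fR = 1.959 N·m, opposing ω.
|α| = τ/I = 1.959/1.442 = 1.358 rad/s² (deceleration).
ω² = ω₀² − 2|α|θ with ω = 0 ⇒ θ = ω₀²/(2|α|) = 97.79 rad = 15.56 rev.

≈ 15.6 revolutions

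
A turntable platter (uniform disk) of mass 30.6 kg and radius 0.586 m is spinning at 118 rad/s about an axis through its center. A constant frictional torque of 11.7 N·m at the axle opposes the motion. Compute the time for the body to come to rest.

t ≈ 53.0 s

I = ½MR² = (1/2)(30.6)(0.586)² = 5.254 kg·m².
The net torque has magnitude 11.7 N·m, opposing ω.
|α| = τ/I = 11.70/5.254 = 2.227 rad/s² (deceleration).
0 = ω₀ − |α|t ⇒ t = ω₀/|α| = 118/2.227 = 52.99 s.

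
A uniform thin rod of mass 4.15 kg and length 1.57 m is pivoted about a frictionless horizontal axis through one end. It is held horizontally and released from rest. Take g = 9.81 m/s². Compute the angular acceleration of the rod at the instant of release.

α ≈ 9.37 rad/s²

About the pivot, I = (1/3)ML² = (1/3)(4.15)(1.57)² = 3.410 kg·m².
The weight acts at the center, a distance L/2 = 0.7850 m from the pivot; τ = Mg(L/2) = 31.96 N·m.
α = τ/I = 31.96/3.410 = 9.373 rad/s².
(Equivalently α = (3g/(2L)) = 9.373 rad/s².)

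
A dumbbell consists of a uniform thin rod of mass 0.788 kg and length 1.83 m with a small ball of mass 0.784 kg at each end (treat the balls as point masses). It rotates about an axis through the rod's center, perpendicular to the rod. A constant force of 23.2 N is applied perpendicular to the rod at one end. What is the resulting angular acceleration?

α ≈ 13.9 rad/s²

I_rod = (1/12)ML² = (1/12)(0.788)(1.83)² = 0.2199 kg·m².
I_balls = 2·m·(L/2)² = 2(0.784)(0.9150)² = 1.313 kg·m².
Total I = 1.533 kg·m².
τ = F·(L/2) = (23.2)(0.915) = 21.23 N·m.
α = τ/I = 21.23/1.533 = 13.85 rad/s².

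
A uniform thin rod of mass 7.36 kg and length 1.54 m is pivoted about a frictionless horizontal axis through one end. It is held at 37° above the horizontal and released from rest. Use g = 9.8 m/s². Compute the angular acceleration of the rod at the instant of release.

α ≈ 7.62 rad/s²

About the pivot, I = (1/3)ML² = (1/3)(7.36)(1.54)² = 5.818 kg·m².
The weight acts at the center, a distance L/2 = 0.7700 m from the pivot; τ = Mg(L/2) cos 37° = 44.36 N·m.
α = τ/I = 44.36/5.818 = 7.623 rad/s².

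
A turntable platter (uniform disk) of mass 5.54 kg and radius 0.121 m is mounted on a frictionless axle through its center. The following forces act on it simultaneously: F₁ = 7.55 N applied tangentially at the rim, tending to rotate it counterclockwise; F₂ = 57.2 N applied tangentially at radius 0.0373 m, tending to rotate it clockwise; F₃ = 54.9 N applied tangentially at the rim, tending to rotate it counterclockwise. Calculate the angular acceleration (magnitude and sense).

α ≈ 134 rad/s², counterclockwise

I = ½MR² = (1/2)(5.54)(0.121)² = 0.04056 kg·m².
Taking counterclockwise as positive: τ₁ = +(7.55)(0.121) = +0.9135 N·m; τ₂ = −(57.2)(0.0373) = −2.134 N·m; τ₃ = +(54.9)(0.121) = +6.643 N·m.
Net torque τ = 5.423 N·m.
α = τ/I = 5.423/0.04056 = 133.7 rad/s².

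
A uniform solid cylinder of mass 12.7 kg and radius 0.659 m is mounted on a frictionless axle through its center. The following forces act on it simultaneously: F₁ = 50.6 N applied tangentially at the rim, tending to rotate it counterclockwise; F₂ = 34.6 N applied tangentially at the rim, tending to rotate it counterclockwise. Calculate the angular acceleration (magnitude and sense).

I = ½MR² = (1/2)(12.7)(0.659)² = 2.758 kg·m².
Taking counterclockwise as positive: τ₁ = +(50.6)(0.659) = +33.35 N·m; τ₂ = +(34.6)(0.659) = +22.80 N·m.
Net torque τ = 56.15 N·m.
α = τ/I = 56.15/2.758 = 20.36 rad/s².

α ≈ 20.4 rad/s², counterclockwise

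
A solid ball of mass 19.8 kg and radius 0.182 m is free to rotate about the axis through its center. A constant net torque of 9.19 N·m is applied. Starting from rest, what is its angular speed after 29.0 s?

ω ≈ 1020 rad/s

I = (2/5)MR² = (2/5)(19.8)(0.182)² = 0.2623 kg·m².
α = τ/I = 9.19/0.2623 = 35.03 rad/s².
ω = ω₀ + αt = 0 + (35.03)(29.0) = 1016 rad/s.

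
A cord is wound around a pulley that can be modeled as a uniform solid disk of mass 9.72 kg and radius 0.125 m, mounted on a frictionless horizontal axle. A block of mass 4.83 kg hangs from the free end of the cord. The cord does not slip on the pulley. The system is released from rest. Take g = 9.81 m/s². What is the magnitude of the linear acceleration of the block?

I = ½MR² = (1/2)(9.72)(0.125)² = 0.07594 kg·m².
Block: mg − T = ma. Pulley: TR = Iα. No-slip: a = αR, so T = (I/R²)a = 4.860·a.
Then mg = (m + 4.860)a, so a = (4.83)(9.81)/(4.83 + 4.860) = 4.890 m/s².

a ≈ 4.89 m/s²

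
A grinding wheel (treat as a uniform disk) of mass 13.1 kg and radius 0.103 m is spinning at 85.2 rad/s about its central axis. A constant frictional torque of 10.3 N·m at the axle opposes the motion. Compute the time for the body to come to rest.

I = ½MR² = (1/2)(13.1)(0.103)² = 0.06949 kg·m².
The net torque has magnitude 10.3 N·m, opposing ω.
|α| = τ/I = 10.30/0.06949 = 148.2 rad/s² (deceleration).
0 = ω₀ − |α|t ⇒ t = ω₀/|α| = 85.2/148.2 = 0.5748 s.

t ≈ 0.575 s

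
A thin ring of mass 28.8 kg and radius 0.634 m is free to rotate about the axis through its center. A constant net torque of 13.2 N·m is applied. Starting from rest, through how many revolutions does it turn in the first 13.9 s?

≈ 17.5 revolutions

I = MR² = (28.8)(0.634)² = 11.58 kg·m².
α = τ/I = 13.2/11.58 = 1.140 rad/s².
θ = ½αt² = ½(1.140)(13.9)² = 110.2 rad.
Revolutions = θ/(2π) = 17.53.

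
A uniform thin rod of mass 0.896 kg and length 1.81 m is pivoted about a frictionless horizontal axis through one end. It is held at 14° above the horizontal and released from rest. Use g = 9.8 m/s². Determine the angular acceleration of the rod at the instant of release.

About the pivot, I = (1/3)ML² = (1/3)(0.896)(1.81)² = 0.9785 kg·m².
The weight acts at the center, a distance L/2 = 0.9050 m from the pivot; τ = Mg(L/2) cos 14° = 7.711 N·m.
α = τ/I = 7.711/0.9785 = 7.880 rad/s².
(Equivalently α = (3g/(2L)) cos 14° = 7.880 rad/s².)

α ≈ 7.88 rad/s²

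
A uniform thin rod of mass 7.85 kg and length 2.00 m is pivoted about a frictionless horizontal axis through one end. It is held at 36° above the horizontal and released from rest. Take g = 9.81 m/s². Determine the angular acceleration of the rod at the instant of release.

About the pivot, I = (1/3)ML² = (1/3)(7.85)(2.00)² = 10.47 kg·m².
The weight acts at the center, a distance L/2 = 1.000 m from the pivot; τ = Mg(L/2) cos 36° = 62.30 N·m.
α = τ/I = 62.30/10.47 = 5.952 rad/s².

α ≈ 5.95 rad/s²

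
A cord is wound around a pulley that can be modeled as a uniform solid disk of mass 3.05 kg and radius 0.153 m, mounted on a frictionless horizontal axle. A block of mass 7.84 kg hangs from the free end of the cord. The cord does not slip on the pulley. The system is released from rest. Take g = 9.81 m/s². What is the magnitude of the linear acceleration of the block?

I = ½MR² = (1/2)(3.05)(0.153)² = 0.03570 kg·m².
Block: mg − T = ma. Pulley: TR = Iα. No-slip: a = αR, so T = (I/R²)a = 1.525·a.
Then mg = (m + 1.525)a, so a = (7.84)(9.81)/(7.84 + 1.525) = 8.213 m/s².

a ≈ 8.21 m/s²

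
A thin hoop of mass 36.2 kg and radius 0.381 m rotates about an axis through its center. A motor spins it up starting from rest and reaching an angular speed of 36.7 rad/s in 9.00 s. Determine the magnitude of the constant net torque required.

I = MR² = (36.2)(0.381)² = 5.255 kg·m².
α = Δω/Δt = (36.7 − 0)/9.00 = 4.078 rad/s².
τ = Iα = (5.255)(4.078) = 21.43 N·m.

τ ≈ 21.4 N·m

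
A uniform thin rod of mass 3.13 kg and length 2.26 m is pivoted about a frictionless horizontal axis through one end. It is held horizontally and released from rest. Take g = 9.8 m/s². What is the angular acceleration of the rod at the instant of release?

α ≈ 6.50 rad/s²

About the pivot, I = (1/3)ML² = (1/3)(3.13)(2.26)² = 5.329 kg·m².
The weight acts at the center, a distance L/2 = 1.130 m from the pivot; τ = Mg(L/2) = 34.66 N·m.
α = τ/I = 34.66/5.329 = 6.504 rad/s².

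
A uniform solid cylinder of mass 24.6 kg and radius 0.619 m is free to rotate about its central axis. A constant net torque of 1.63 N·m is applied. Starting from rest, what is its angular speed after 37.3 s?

ω ≈ 12.9 rad/s

I = ½MR² = (1/2)(24.6)(0.619)² = 4.713 kg·m².
α = τ/I = 1.63/4.713 = 0.3459 rad/s².
ω = ω₀ + αt = 0 + (0.3459)(37.3) = 12.90 rad/s.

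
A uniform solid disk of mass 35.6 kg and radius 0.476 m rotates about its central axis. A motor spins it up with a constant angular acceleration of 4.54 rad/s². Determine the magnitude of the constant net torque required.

τ ≈ 18.3 N·m

I = ½MR² = (1/2)(35.6)(0.476)² = 4.033 kg·m².
τ = Iα = (4.033)(4.540) = 18.31 N·m.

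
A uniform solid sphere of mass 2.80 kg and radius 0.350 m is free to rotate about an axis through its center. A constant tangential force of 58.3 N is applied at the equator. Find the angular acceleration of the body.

I = (2/5)MR² = (2/5)(2.80)(0.350)² = 0.1372 kg·m².
τ = F R = (58.3)(0.350) = 20.40 N·m.
From τ = Iα: α = 20.40/0.1372 = 148.7 rad/s².

α ≈ 149 rad/s²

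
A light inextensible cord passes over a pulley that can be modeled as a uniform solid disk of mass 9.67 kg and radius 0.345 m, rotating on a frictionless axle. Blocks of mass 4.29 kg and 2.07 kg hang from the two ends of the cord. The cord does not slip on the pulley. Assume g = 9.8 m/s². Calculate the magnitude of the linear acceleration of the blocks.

I = ½MR² = (1/2)(9.67)(0.345)² = 0.5755 kg·m².
Heavier block: m₁g − T₁ = m₁a. Lighter block: T₂ − m₂g = m₂a.
Pulley: (T₁ − T₂)R = Iα = I(a/R), so T₁ − T₂ = (I/R²)a = (1/2)M_p a = 4.835·a.
Adding the three: (m₁ − m₂)g = (m₁ + m₂ + 4.835)a, so a = (4.29 − 2.07)(9.8)/(4.29 + 2.07 + 4.835) = 1.943 m/s².

a ≈ 1.94 m/s²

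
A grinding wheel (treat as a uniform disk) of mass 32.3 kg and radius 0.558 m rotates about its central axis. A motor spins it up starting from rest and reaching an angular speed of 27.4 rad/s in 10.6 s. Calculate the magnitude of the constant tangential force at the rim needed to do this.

I = ½MR² = (1/2)(32.3)(0.558)² = 5.029 kg·m².
α = Δω/Δt = (27.4 − 0)/10.6 = 2.585 rad/s².
The required torque is τ = Iα = (5.029)(2.585) = 13.00 N·m.
A tangential force at the rim gives τ = FR, so F = τ/R = 13.00/0.558 = 23.29 N.

F ≈ 23.3 N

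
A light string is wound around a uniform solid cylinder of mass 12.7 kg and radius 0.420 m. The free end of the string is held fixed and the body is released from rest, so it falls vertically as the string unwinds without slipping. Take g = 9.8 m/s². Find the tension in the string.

T ≈ 41.5 N

Translation: Mg − T = Ma. Rotation about the center: TR = Iα with I = ½MR².
With a = αR: T = (I/R²)a = (1/2)M a, so Mg = (1 + 0.5000)Ma.
a = g/(1 + 0.5000) = 9.8/1.500 = 6.533 m/s².
T = 0.5000·M·a = (0.5000)(12.7)(6.533) = 41.49 N.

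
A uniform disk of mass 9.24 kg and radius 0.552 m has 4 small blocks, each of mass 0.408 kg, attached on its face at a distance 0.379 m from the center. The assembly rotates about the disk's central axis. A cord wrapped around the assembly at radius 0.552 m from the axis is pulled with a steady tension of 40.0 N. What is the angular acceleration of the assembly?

α ≈ 13.4 rad/s²

I_disk = ½MR² = ½(9.24)(0.552)² = 1.408 kg·m².
I_blocks = 4·m·r² = 4(0.408)(0.379)² = 0.2344 kg·m².
Total I = 1.642 kg·m².
τ = F r = (40.0)(0.552) = 22.08 N·m.
α = τ/I = 22.08/1.642 = 13.45 rad/s².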